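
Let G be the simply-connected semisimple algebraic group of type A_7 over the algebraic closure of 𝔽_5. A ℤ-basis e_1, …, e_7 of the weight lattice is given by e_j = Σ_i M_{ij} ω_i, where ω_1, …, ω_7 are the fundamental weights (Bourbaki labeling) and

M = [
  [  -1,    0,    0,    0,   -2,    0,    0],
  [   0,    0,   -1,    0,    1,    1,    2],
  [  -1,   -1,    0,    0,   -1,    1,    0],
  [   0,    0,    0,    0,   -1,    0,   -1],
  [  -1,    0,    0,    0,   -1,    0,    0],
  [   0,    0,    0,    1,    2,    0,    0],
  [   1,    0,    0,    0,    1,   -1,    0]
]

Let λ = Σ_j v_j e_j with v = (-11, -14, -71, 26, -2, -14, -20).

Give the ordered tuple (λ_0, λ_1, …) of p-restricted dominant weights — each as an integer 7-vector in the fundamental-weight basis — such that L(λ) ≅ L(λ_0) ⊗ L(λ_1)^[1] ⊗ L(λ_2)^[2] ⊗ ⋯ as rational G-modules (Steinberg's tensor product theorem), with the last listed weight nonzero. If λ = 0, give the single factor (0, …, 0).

((0, 0, 3, 2, 3, 2, 1), (3, 3, 2, 4, 2, 4, 0))

In the fundamental-weight basis, λ has coordinates c = M·v (v = (-11, -14, -71, 26, -2, -14, -20)):
  c_1 = (-1)·(-11) + (0)·(-14) + (0)·(-71) + 0·26 + (-2)·(-2) + (0)·(-14) + (0)·(-20) = 15
  c_2 = (0)·(-11) + (0)·(-14) + (-1)·(-71) + 0·26 + (1)·(-2) + (1)·(-14) + (2)·(-20) = 15
  c_3 = (-1)·(-11) + (-1)·(-14) + (0)·(-71) + 0·26 + (-1)·(-2) + (1)·(-14) + (0)·(-20) = 13
  c_4 = (0)·(-11) + (0)·(-14) + (0)·(-71) + 0·26 + (-1)·(-2) + (0)·(-14) + (-1)·(-20) = 22
  c_5 = (-1)·(-11) + (0)·(-14) + (0)·(-71) + 0·26 + (-1)·(-2) + (0)·(-14) + (0)·(-20) = 13
  c_6 = (0)·(-11) + (0)·(-14) + (0)·(-71) + 1·26 + (2)·(-2) + (0)·(-14) + (0)·(-20) = 22
  c_7 = (1)·(-11) + (0)·(-14) + (0)·(-71) + 0·26 + (1)·(-2) + (-1)·(-14) + (0)·(-20) = 1
Base-5 expansion of each c_i:
  c_1 = 15 = 0·5^0 + 3·5^1
  c_2 = 15 = 0·5^0 + 3·5^1
  c_3 = 13 = 3·5^0 + 2·5^1
  c_4 = 22 = 2·5^0 + 4·5^1
  c_5 = 13 = 3·5^0 + 2·5^1
  c_6 = 22 = 2·5^0 + 4·5^1
  c_7 = 1 = 1·5^0
p-restricted factor λ_0 = (0, 0, 3, 2, 3, 2, 1)
p-restricted factor λ_1 = (3, 3, 2, 4, 2, 4, 0)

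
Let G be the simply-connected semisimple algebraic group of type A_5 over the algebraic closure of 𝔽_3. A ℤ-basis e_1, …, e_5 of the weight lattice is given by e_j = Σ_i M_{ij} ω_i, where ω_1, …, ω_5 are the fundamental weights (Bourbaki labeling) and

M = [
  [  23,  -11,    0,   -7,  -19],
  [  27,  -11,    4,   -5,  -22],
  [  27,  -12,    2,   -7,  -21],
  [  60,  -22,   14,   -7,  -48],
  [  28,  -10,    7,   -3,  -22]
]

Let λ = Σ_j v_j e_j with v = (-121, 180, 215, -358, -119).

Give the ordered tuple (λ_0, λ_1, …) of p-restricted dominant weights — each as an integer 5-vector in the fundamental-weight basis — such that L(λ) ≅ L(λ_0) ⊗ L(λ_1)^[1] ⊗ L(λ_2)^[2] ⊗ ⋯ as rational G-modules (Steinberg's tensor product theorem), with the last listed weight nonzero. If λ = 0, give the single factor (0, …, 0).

Compute c_i = Σ_j M_{ij} v_j with v = (-121, 180, 215, -358, -119):
  c_1 = (23)·(-121) + (-11)·(180) + 0·215 + (-7)·(-358) + (-19)·(-119) = 4
  c_2 = (27)·(-121) + (-11)·(180) + 4·215 + (-5)·(-358) + (-22)·(-119) = 21
  c_3 = (27)·(-121) + (-12)·(180) + 2·215 + (-7)·(-358) + (-21)·(-119) = 8
  c_4 = (60)·(-121) + (-22)·(180) + 14·215 + (-7)·(-358) + (-48)·(-119) = 8
  c_5 = (28)·(-121) + (-10)·(180) + 7·215 + (-3)·(-358) + (-22)·(-119) = 9
Writing each c_i in base p = 3:
  c_1 = 4 = 1·3^0 + 1·3^1
  c_2 = 21 = 0·3^0 + 1·3^1 + 2·3^2
  c_3 = 8 = 2·3^0 + 2·3^1
  c_4 = 8 = 2·3^0 + 2·3^1
  c_5 = 9 = 0·3^0 + 0·3^1 + 1·3^2
Factor λ_0 = (1, 0, 2, 2, 0)
Factor λ_1 = (1, 1, 2, 2, 0)
Factor λ_2 = (0, 2, 0, 0, 1)

((1, 0, 2, 2, 0), (1, 1, 2, 2, 0), (0, 2, 0, 0, 1))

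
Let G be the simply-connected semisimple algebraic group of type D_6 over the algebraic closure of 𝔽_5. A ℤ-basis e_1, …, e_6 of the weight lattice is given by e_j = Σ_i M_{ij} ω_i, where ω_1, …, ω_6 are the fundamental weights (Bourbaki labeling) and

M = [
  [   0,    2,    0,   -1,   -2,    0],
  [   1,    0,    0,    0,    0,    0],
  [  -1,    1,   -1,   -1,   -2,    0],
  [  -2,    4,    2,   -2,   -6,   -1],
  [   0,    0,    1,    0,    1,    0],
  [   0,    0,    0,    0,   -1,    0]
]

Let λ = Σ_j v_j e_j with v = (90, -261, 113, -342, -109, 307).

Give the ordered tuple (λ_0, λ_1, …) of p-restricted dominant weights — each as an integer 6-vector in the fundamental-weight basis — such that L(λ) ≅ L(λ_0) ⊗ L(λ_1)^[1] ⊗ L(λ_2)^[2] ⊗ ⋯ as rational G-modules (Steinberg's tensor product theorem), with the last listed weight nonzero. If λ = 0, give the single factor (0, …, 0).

Compute c_i = Σ_j M_{ij} v_j with v = (90, -261, 113, -342, -109, 307):
  c_1 = 0·90 + (2)·(-261) + 0·113 + (-1)·(-342) + (-2)·(-109) + 0·307 = 38
  c_2 = 1·90 + (0)·(-261) + 0·113 + (0)·(-342) + (0)·(-109) + 0·307 = 90
  c_3 = (-1)·(90) + (1)·(-261) + (-1)·(113) + (-1)·(-342) + (-2)·(-109) + 0·307 = 96
  c_4 = (-2)·(90) + (4)·(-261) + 2·113 + (-2)·(-342) + (-6)·(-109) + (-1)·(307) = 33
  c_5 = 0·90 + (0)·(-261) + 1·113 + (0)·(-342) + (1)·(-109) + 0·307 = 4
  c_6 = 0·90 + (0)·(-261) + 0·113 + (0)·(-342) + (-1)·(-109) + 0·307 = 109
p = 5; digits c_i = Σ_j d_{ij}·5^j, 0 ≤ d_{ij} < 5:
  c_1 = 38 = 3·5^0 + 2·5^1 + 1·5^2
  c_2 = 90 = 0·5^0 + 3·5^1 + 3·5^2
  c_3 = 96 = 1·5^0 + 4·5^1 + 3·5^2
  c_4 = 33 = 3·5^0 + 1·5^1 + 1·5^2
  c_5 = 4 = 4·5^0
  c_6 = 109 = 4·5^0 + 1·5^1 + 4·5^2
Factor λ_0 = (3, 0, 1, 3, 4, 4)
Factor λ_1 = (2, 3, 4, 1, 0, 1)
Factor λ_2 = (1, 3, 3, 1, 0, 4)

((3, 0, 1, 3, 4, 4), (2, 3, 4, 1, 0, 1), (1, 3, 3, 1, 0, 4))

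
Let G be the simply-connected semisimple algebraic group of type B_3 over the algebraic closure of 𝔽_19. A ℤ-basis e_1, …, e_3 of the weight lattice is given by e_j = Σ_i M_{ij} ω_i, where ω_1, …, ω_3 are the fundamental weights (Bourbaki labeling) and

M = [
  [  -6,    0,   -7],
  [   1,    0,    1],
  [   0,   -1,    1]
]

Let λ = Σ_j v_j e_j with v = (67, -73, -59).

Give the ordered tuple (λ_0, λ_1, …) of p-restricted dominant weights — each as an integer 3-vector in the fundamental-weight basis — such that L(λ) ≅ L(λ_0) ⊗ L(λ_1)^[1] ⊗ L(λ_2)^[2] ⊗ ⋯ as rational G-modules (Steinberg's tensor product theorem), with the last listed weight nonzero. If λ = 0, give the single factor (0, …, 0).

Change of basis e → ω: c = M·v where v = (67, -73, -59):
  c_1 = (-6)·(67) + (0)·(-73) + (-7)·(-59) = 11
  c_2 = 1·67 + (0)·(-73) + (1)·(-59) = 8
  c_3 = 0·67 + (-1)·(-73) + (1)·(-59) = 14
p = 19; digits c_i = Σ_j d_{ij}·19^j, 0 ≤ d_{ij} < 19:
  c_1 = 11 = 11·19^0
  c_2 = 8 = 8·19^0
  c_3 = 14 = 14·19^0
λ_0 = (11, 8, 14)

((11, 8, 14),)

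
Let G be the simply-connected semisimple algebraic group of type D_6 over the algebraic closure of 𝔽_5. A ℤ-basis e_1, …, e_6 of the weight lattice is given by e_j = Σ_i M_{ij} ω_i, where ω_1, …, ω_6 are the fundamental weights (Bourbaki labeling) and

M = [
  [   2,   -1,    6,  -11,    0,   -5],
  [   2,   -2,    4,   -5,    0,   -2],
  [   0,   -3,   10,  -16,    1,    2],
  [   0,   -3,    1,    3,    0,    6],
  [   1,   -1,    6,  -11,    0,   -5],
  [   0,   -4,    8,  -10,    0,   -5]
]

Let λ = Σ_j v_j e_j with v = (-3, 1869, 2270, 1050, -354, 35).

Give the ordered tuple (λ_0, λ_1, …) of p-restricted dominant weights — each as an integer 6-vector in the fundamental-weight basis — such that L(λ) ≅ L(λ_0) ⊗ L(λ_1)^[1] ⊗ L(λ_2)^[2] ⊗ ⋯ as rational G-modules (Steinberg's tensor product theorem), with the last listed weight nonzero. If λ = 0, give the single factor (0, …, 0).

((0, 1, 4, 3, 3, 4), (4, 3, 1, 4, 4, 1))

In the fundamental-weight basis, λ has coordinates c = M·v (v = (-3, 1869, 2270, 1050, -354, 35)):
  c_1 = (2)·(-3) + (-1)·(1869) + (6)·(2270) + (-11)·(1050) + (0)·(-354) + (-5)·(35) = 20
  c_2 = (2)·(-3) + (-2)·(1869) + (4)·(2270) + (-5)·(1050) + (0)·(-354) + (-2)·(35) = 16
  c_3 = (0)·(-3) + (-3)·(1869) + (10)·(2270) + (-16)·(1050) + (1)·(-354) + (2)·(35) = 9
  c_4 = (0)·(-3) + (-3)·(1869) + (1)·(2270) + (3)·(1050) + (0)·(-354) + (6)·(35) = 23
  c_5 = (1)·(-3) + (-1)·(1869) + (6)·(2270) + (-11)·(1050) + (0)·(-354) + (-5)·(35) = 23
  c_6 = (0)·(-3) + (-4)·(1869) + (8)·(2270) + (-10)·(1050) + (0)·(-354) + (-5)·(35) = 9
Base-5 expansion of each c_i:
  c_1 = 20 = 0·5^0 + 4·5^1
  c_2 = 16 = 1·5^0 + 3·5^1
  c_3 = 9 = 4·5^0 + 1·5^1
  c_4 = 23 = 3·5^0 + 4·5^1
  c_5 = 23 = 3·5^0 + 4·5^1
  c_6 = 9 = 4·5^0 + 1·5^1
λ_0 = (0, 1, 4, 3, 3, 4)
λ_1 = (4, 3, 1, 4, 4, 1)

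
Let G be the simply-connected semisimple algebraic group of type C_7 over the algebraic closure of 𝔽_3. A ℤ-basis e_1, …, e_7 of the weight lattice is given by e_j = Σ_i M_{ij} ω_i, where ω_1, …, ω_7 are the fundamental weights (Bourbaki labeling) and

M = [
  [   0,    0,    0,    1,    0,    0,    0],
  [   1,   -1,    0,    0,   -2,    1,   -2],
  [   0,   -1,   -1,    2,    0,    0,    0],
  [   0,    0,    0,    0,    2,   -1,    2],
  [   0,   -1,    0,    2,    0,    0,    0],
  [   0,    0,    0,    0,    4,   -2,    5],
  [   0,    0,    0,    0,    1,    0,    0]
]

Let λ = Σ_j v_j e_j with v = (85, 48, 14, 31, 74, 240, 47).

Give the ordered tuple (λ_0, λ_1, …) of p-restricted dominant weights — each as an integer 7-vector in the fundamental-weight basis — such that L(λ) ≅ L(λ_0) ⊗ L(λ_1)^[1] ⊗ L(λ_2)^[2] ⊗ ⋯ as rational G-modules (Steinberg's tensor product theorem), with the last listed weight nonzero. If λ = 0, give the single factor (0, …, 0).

((1, 2, 0, 2, 2, 0, 2), (1, 2, 0, 0, 1, 2, 0), (0, 0, 0, 0, 1, 2, 2), (1, 1, 0, 0, 0, 1, 2))

Change of basis e → ω: c = M·v where v = (85, 48, 14, 31, 74, 240, 47):
  c_1 = (0)·(85) + (0)·(48) + (0)·(14) + (1)·(31) + (0)·(74) + (0)·(240) + (0)·(47) = 31
  c_2 = (1)·(85) + (-1)·(48) + (0)·(14) + (0)·(31) + (-2)·(74) + (1)·(240) + (-2)·(47) = 35
  c_3 = (0)·(85) + (-1)·(48) + (-1)·(14) + (2)·(31) + (0)·(74) + (0)·(240) + (0)·(47) = 0
  c_4 = (0)·(85) + (0)·(48) + (0)·(14) + (0)·(31) + (2)·(74) + (-1)·(240) + (2)·(47) = 2
  c_5 = (0)·(85) + (-1)·(48) + (0)·(14) + (2)·(31) + (0)·(74) + (0)·(240) + (0)·(47) = 14
  c_6 = (0)·(85) + (0)·(48) + (0)·(14) + (0)·(31) + (4)·(74) + (-2)·(240) + (5)·(47) = 51
  c_7 = (0)·(85) + (0)·(48) + (0)·(14) + (0)·(31) + (1)·(74) + (0)·(240) + (0)·(47) = 74
Writing each c_i in base p = 3:
  c_1 = 31 = 1·3^0 + 1·3^1 + 0·3^2 + 1·3^3
  c_2 = 35 = 2·3^0 + 2·3^1 + 0·3^2 + 1·3^3
  c_3 = 0
  c_4 = 2 = 2·3^0
  c_5 = 14 = 2·3^0 + 1·3^1 + 1·3^2
  c_6 = 51 = 0·3^0 + 2·3^1 + 2·3^2 + 1·3^3
  c_7 = 74 = 2·3^0 + 0·3^1 + 2·3^2 + 2·3^3
p-restricted factor λ_0 = (1, 2, 0, 2, 2, 0, 2)
p-restricted factor λ_1 = (1, 2, 0, 0, 1, 2, 0)
p-restricted factor λ_2 = (0, 0, 0, 0, 1, 2, 2)
p-restricted factor λ_3 = (1, 1, 0, 0, 0, 1, 2)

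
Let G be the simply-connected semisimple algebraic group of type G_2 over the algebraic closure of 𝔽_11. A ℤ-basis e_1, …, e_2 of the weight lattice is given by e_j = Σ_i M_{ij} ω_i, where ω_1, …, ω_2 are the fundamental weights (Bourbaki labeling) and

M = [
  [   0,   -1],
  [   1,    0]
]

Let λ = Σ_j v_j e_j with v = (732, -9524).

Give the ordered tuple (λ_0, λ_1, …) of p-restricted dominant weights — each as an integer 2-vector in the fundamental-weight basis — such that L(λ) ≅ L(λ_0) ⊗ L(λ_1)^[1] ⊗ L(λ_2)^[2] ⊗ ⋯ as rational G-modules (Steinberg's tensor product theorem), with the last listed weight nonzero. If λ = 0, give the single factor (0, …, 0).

((9, 6), (7, 0), (1, 6), (7, 0))

Converting to the ω-basis (c_i = row i of M dotted with v = (732, -9524)):
  c_1 = 0·732 + (-1)·(-9524) = 9524
  c_2 = 1·732 + (0)·(-9524) = 732
p = 11; digits c_i = Σ_j d_{ij}·11^j, 0 ≤ d_{ij} < 11:
  c_1 = 9524 = 9·11^0 + 7·11^1 + 1·11^2 + 7·11^3
  c_2 = 732 = 6·11^0 + 0·11^1 + 6·11^2
p-restricted factor λ_0 = (9, 6)
p-restricted factor λ_1 = (7, 0)
p-restricted factor λ_2 = (1, 6)
p-restricted factor λ_3 = (7, 0)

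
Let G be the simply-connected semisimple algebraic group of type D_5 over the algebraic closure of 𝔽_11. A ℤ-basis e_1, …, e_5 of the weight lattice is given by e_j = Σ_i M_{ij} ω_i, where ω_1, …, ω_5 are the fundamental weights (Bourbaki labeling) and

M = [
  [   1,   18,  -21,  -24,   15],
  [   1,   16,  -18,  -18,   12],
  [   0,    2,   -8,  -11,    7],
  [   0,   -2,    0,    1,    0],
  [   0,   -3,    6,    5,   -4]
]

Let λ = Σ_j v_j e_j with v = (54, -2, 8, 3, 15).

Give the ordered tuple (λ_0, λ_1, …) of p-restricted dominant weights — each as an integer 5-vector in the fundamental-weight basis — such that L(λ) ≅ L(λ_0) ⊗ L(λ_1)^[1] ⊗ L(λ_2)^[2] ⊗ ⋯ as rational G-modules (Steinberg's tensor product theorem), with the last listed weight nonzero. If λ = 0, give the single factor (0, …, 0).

((3, 4, 4, 7, 9),)

Converting to the ω-basis (c_i = row i of M dotted with v = (54, -2, 8, 3, 15)):
  c_1 = (1)·(54) + (18)·(-2) + (-21)·(8) + (-24)·(3) + (15)·(15) = 3
  c_2 = (1)·(54) + (16)·(-2) + (-18)·(8) + (-18)·(3) + (12)·(15) = 4
  c_3 = (0)·(54) + (2)·(-2) + (-8)·(8) + (-11)·(3) + (7)·(15) = 4
  c_4 = (0)·(54) + (-2)·(-2) + (0)·(8) + (1)·(3) + (0)·(15) = 7
  c_5 = (0)·(54) + (-3)·(-2) + (6)·(8) + (5)·(3) + (-4)·(15) = 9
Expand coordinatewise in base 11:
  c_1 = 3 = 3·11^0
  c_2 = 4 = 4·11^0
  c_3 = 4 = 4·11^0
  c_4 = 7 = 7·11^0
  c_5 = 9 = 9·11^0
p-restricted factor λ_0 = (3, 4, 4, 7, 9)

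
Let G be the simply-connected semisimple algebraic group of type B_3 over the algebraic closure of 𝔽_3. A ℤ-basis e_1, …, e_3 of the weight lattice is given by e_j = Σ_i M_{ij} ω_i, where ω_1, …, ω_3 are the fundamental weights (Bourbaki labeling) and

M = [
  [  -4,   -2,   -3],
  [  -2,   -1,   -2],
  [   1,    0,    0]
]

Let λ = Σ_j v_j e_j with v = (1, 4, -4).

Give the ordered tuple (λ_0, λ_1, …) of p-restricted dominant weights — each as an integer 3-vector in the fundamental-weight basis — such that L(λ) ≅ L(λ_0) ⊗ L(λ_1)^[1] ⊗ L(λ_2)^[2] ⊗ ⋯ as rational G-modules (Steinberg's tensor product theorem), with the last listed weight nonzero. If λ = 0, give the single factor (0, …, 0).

Converting to the ω-basis (c_i = row i of M dotted with v = (1, 4, -4)):
  c_1 = -4*1 + -2*4 + -3*-4 = 0
  c_2 = -2*1 + -1*4 + -2*-4 = 2
  c_3 = 1*1 + 0*4 + 0*-4 = 1
Writing each c_i in base p = 3:
  c_1 = 0
  c_2 = 2 = 2·3^0
  c_3 = 1 = 1·3^0
λ_0 = (0, 2, 1)

((0, 2, 1),)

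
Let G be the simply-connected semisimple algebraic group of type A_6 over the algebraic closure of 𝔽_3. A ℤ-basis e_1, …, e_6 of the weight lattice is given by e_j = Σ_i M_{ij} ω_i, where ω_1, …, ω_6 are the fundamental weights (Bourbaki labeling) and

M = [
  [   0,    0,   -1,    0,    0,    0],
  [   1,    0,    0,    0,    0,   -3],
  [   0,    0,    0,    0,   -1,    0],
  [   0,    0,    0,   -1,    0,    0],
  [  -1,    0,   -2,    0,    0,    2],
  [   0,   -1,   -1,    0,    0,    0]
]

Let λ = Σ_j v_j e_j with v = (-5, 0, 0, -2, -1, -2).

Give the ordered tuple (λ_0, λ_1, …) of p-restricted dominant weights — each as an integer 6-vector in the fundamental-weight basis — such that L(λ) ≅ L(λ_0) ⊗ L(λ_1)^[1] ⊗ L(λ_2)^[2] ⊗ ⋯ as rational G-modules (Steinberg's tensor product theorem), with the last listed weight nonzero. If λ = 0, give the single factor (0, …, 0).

ω-coordinates c = M·v, v = (-5, 0, 0, -2, -1, -2):
  c_1 = 0*-5 + 0*0 + -1*0 + 0*-2 + 0*-1 + 0*-2 = 0
  c_2 = 1*-5 + 0*0 + 0*0 + 0*-2 + 0*-1 + -3*-2 = 1
  c_3 = 0*-5 + 0*0 + 0*0 + 0*-2 + -1*-1 + 0*-2 = 1
  c_4 = 0*-5 + 0*0 + 0*0 + -1*-2 + 0*-1 + 0*-2 = 2
  c_5 = -1*-5 + 0*0 + -2*0 + 0*-2 + 0*-1 + 2*-2 = 1
  c_6 = 0*-5 + -1*0 + -1*0 + 0*-2 + 0*-1 + 0*-2 = 0
Base-3 expansion of each c_i:
  c_1 = 0
  c_2 = 1 = 1·3^0
  c_3 = 1 = 1·3^0
  c_4 = 2 = 2·3^0
  c_5 = 1 = 1·3^0
  c_6 = 0
Factor λ_0 = (0, 1, 1, 2, 1, 0)

((0, 1, 1, 2, 1, 0),)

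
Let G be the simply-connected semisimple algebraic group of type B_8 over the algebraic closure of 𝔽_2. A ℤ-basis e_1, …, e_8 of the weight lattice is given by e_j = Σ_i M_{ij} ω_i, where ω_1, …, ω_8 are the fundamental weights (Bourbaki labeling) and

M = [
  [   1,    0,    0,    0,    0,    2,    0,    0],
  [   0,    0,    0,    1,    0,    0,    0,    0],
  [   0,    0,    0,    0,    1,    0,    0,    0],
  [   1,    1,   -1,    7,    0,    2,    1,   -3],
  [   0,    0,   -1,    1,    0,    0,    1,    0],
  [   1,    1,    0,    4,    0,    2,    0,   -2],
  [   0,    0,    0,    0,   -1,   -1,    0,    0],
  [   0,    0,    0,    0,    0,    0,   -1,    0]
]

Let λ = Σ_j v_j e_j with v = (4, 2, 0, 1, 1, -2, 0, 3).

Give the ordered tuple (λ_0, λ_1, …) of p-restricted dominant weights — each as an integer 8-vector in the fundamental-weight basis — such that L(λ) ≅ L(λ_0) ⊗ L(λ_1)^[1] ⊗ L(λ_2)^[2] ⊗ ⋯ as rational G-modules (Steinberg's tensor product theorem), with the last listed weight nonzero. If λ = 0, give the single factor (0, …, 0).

Converting to the ω-basis (c_i = row i of M dotted with v = (4, 2, 0, 1, 1, -2, 0, 3)):
  c_1 = 1·4 + 0·2 + 0·0 + 0·1 + 0·1 + (2)·(-2) + 0·0 + 0·3 = 0
  c_2 = 0·4 + 0·2 + 0·0 + 1·1 + 0·1 + (0)·(-2) + 0·0 + 0·3 = 1
  c_3 = 0·4 + 0·2 + 0·0 + 0·1 + 1·1 + (0)·(-2) + 0·0 + 0·3 = 1
  c_4 = 1·4 + 1·2 + (-1)·(0) + 7·1 + 0·1 + (2)·(-2) + 1·0 + (-3)·(3) = 0
  c_5 = 0·4 + 0·2 + (-1)·(0) + 1·1 + 0·1 + (0)·(-2) + 1·0 + 0·3 = 1
  c_6 = 1·4 + 1·2 + 0·0 + 4·1 + 0·1 + (2)·(-2) + 0·0 + (-2)·(3) = 0
  c_7 = 0·4 + 0·2 + 0·0 + 0·1 + (-1)·(1) + (-1)·(-2) + 0·0 + 0·3 = 1
  c_8 = 0·4 + 0·2 + 0·0 + 0·1 + 0·1 + (0)·(-2) + (-1)·(0) + 0·3 = 0
Base-2 expansion of each c_i:
  c_1 = 0
  c_2 = 1 = 1·2^0
  c_3 = 1 = 1·2^0
  c_4 = 0
  c_5 = 1 = 1·2^0
  c_6 = 0
  c_7 = 1 = 1·2^0
  c_8 = 0
Factor λ_0 = (0, 1, 1, 0, 1, 0, 1, 0)

((0, 1, 1, 0, 1, 0, 1, 0),)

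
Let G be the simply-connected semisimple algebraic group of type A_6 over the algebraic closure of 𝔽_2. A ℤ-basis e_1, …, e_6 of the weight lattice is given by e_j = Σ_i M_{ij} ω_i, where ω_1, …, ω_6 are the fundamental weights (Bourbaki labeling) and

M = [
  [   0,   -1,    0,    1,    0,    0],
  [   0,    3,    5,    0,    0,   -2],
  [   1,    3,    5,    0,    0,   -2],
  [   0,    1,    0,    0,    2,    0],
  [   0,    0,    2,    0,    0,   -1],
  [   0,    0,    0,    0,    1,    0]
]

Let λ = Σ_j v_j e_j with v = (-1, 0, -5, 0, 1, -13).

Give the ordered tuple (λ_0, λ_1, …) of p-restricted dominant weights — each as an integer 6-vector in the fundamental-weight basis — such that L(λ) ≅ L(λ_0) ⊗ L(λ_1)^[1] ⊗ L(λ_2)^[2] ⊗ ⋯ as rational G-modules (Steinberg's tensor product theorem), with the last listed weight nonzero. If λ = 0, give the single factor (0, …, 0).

((0, 1, 0, 0, 1, 1), (0, 0, 0, 1, 1, 0))

Converting to the ω-basis (c_i = row i of M dotted with v = (-1, 0, -5, 0, 1, -13)):
  c_1 = 0*-1 + -1*0 + 0*-5 + 1*0 + 0*1 + 0*-13 = 0
  c_2 = 0*-1 + 3*0 + 5*-5 + 0*0 + 0*1 + -2*-13 = 1
  c_3 = 1*-1 + 3*0 + 5*-5 + 0*0 + 0*1 + -2*-13 = 0
  c_4 = 0*-1 + 1*0 + 0*-5 + 0*0 + 2*1 + 0*-13 = 2
  c_5 = 0*-1 + 0*0 + 2*-5 + 0*0 + 0*1 + -1*-13 = 3
  c_6 = 0*-1 + 0*0 + 0*-5 + 0*0 + 1*1 + 0*-13 = 1
Expand coordinatewise in base 2:
  c_1 = 0
  c_2 = 1 = 1·2^0
  c_3 = 0
  c_4 = 2 = 0·2^0 + 1·2^1
  c_5 = 3 = 1·2^0 + 1·2^1
  c_6 = 1 = 1·2^0
p-restricted factor λ_0 = (0, 1, 0, 0, 1, 1)
p-restricted factor λ_1 = (0, 0, 0, 1, 1, 0)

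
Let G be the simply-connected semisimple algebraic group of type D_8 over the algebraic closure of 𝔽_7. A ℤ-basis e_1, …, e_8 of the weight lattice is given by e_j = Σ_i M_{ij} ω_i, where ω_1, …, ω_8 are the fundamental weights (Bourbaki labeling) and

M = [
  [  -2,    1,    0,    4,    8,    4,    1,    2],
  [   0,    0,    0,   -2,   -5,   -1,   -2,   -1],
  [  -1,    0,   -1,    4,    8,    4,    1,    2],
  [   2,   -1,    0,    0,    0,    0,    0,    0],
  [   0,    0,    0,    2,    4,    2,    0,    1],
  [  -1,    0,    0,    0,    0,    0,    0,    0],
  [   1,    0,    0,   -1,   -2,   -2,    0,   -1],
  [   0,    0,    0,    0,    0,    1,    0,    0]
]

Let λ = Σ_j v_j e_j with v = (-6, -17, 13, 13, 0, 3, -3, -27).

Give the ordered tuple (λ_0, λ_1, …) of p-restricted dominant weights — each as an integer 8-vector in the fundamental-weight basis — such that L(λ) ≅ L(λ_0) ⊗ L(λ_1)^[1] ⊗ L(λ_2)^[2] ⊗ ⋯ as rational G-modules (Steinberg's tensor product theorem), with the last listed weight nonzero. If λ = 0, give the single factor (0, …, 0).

((2, 4, 0, 5, 5, 6, 2, 3),)

Converting to the ω-basis (c_i = row i of M dotted with v = (-6, -17, 13, 13, 0, 3, -3, -27)):
  c_1 = -2*-6 + 1*-17 + 0*13 + 4*13 + 8*0 + 4*3 + 1*-3 + 2*-27 = 2
  c_2 = 0*-6 + 0*-17 + 0*13 + -2*13 + -5*0 + -1*3 + -2*-3 + -1*-27 = 4
  c_3 = -1*-6 + 0*-17 + -1*13 + 4*13 + 8*0 + 4*3 + 1*-3 + 2*-27 = 0
  c_4 = 2*-6 + -1*-17 + 0*13 + 0*13 + 0*0 + 0*3 + 0*-3 + 0*-27 = 5
  c_5 = 0*-6 + 0*-17 + 0*13 + 2*13 + 4*0 + 2*3 + 0*-3 + 1*-27 = 5
  c_6 = -1*-6 + 0*-17 + 0*13 + 0*13 + 0*0 + 0*3 + 0*-3 + 0*-27 = 6
  c_7 = 1*-6 + 0*-17 + 0*13 + -1*13 + -2*0 + -2*3 + 0*-3 + -1*-27 = 2
  c_8 = 0*-6 + 0*-17 + 0*13 + 0*13 + 0*0 + 1*3 + 0*-3 + 0*-27 = 3
Base-7 expansion of each c_i:
  c_1 = 2 = 2·7^0
  c_2 = 4 = 4·7^0
  c_3 = 0
  c_4 = 5 = 5·7^0
  c_5 = 5 = 5·7^0
  c_6 = 6 = 6·7^0
  c_7 = 2 = 2·7^0
  c_8 = 3 = 3·7^0
Factor λ_0 = (2, 4, 0, 5, 5, 6, 2, 3)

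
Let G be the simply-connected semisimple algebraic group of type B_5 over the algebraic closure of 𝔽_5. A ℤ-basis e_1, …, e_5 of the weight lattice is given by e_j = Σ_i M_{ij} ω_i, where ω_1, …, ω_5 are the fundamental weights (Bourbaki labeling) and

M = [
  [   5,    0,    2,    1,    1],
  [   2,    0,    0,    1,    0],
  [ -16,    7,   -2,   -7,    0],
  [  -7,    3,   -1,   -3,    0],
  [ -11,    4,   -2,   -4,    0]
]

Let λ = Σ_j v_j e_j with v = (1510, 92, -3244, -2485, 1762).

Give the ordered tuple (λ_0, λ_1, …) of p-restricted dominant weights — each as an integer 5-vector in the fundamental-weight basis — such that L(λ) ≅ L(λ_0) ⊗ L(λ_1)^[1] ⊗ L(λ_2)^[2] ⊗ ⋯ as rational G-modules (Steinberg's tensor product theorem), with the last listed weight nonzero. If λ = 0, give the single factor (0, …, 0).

Compute c_i = Σ_j M_{ij} v_j with v = (1510, 92, -3244, -2485, 1762):
  c_1 = 5·1510 + 0·92 + (2)·(-3244) + (1)·(-2485) + 1·1762 = 339
  c_2 = 2·1510 + 0·92 + (0)·(-3244) + (1)·(-2485) + 0·1762 = 535
  c_3 = (-16)·(1510) + 7·92 + (-2)·(-3244) + (-7)·(-2485) + 0·1762 = 367
  c_4 = (-7)·(1510) + 3·92 + (-1)·(-3244) + (-3)·(-2485) + 0·1762 = 405
  c_5 = (-11)·(1510) + 4·92 + (-2)·(-3244) + (-4)·(-2485) + 0·1762 = 186
Expand coordinatewise in base 5:
  c_1 = 339 = 4·5^0 + 2·5^1 + 3·5^2 + 2·5^3
  c_2 = 535 = 0·5^0 + 2·5^1 + 1·5^2 + 4·5^3
  c_3 = 367 = 2·5^0 + 3·5^1 + 4·5^2 + 2·5^3
  c_4 = 405 = 0·5^0 + 1·5^1 + 1·5^2 + 3·5^3
  c_5 = 186 = 1·5^0 + 2·5^1 + 2·5^2 + 1·5^3
p-restricted factor λ_0 = (4, 0, 2, 0, 1)
p-restricted factor λ_1 = (2, 2, 3, 1, 2)
p-restricted factor λ_2 = (3, 1, 4, 1, 2)
p-restricted factor λ_3 = (2, 4, 2, 3, 1)

((4, 0, 2, 0, 1), (2, 2, 3, 1, 2), (3, 1, 4, 1, 2), (2, 4, 2, 3, 1))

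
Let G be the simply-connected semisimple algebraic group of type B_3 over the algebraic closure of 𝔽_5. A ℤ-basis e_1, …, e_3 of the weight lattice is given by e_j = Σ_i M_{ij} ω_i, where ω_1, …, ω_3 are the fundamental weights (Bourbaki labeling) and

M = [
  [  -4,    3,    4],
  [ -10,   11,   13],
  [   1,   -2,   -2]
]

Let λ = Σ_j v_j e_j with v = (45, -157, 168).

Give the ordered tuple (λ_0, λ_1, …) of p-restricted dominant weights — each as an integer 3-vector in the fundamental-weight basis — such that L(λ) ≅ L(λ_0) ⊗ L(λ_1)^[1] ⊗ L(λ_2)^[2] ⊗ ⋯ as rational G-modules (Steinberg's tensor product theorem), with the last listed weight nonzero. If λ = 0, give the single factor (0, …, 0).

((1, 2, 3), (4, 1, 4))

Converting to the ω-basis (c_i = row i of M dotted with v = (45, -157, 168)):
  c_1 = (-4)·(45) + (3)·(-157) + (4)·(168) = 21
  c_2 = (-10)·(45) + (11)·(-157) + (13)·(168) = 7
  c_3 = (1)·(45) + (-2)·(-157) + (-2)·(168) = 23
Writing each c_i in base p = 5:
  c_1 = 21 = 1·5^0 + 4·5^1
  c_2 = 7 = 2·5^0 + 1·5^1
  c_3 = 23 = 3·5^0 + 4·5^1
λ_0 = (1, 2, 3)
λ_1 = (4, 1, 4)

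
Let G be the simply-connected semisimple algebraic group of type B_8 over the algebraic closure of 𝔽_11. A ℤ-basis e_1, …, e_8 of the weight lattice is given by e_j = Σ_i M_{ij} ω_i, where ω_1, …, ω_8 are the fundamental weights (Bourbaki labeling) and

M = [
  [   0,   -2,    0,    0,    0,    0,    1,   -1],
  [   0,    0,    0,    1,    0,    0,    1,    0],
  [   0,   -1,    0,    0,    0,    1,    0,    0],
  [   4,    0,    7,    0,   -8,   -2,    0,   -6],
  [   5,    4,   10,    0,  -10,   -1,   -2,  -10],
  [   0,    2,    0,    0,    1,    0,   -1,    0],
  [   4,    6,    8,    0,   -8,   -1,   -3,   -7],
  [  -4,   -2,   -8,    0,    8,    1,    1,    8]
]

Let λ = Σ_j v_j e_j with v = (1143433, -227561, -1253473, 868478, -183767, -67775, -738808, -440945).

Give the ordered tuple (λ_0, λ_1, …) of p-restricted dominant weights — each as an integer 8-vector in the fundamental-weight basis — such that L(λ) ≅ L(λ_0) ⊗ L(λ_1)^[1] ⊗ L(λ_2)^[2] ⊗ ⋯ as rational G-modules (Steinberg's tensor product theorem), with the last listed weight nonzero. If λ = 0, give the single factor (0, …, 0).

((3, 2, 0, 1, 0, 6, 5, 10), (7, 7, 6, 7, 8, 8, 10, 9), (1, 4, 0, 1, 6, 0, 1, 8), (8, 9, 10, 5, 4, 9, 5, 1), (10, 8, 10, 3, 4, 6, 1, 7))

Compute c_i = Σ_j M_{ij} v_j with v = (1143433, -227561, -1253473, 868478, -183767, -67775, -738808, -440945):
  c_1 = 0*1143433 + -2*-227561 + 0*-1253473 + 0*868478 + 0*-183767 + 0*-67775 + 1*-738808 + -1*-440945 = 157259
  c_2 = 0*1143433 + 0*-227561 + 0*-1253473 + 1*868478 + 0*-183767 + 0*-67775 + 1*-738808 + 0*-440945 = 129670
  c_3 = 0*1143433 + -1*-227561 + 0*-1253473 + 0*868478 + 0*-183767 + 1*-67775 + 0*-738808 + 0*-440945 = 159786
  c_4 = 4*1143433 + 0*-227561 + 7*-1253473 + 0*868478 + -8*-183767 + -2*-67775 + 0*-738808 + -6*-440945 = 50777
  c_5 = 5*1143433 + 4*-227561 + 10*-1253473 + 0*868478 + -10*-183767 + -1*-67775 + -2*-738808 + -10*-440945 = 64702
  c_6 = 0*1143433 + 2*-227561 + 0*-1253473 + 0*868478 + 1*-183767 + 0*-67775 + -1*-738808 + 0*-440945 = 99919
  c_7 = 4*1143433 + 6*-227561 + 8*-1253473 + 0*868478 + -8*-183767 + -1*-67775 + -3*-738808 + -7*-440945 = 21532
  c_8 = -4*1143433 + -2*-227561 + -8*-1253473 + 0*868478 + 8*-183767 + 1*-67775 + 1*-738808 + 8*-440945 = 104895
Base-11 expansion of each c_i:
  c_1 = 157259 = 3·11^0 + 7·11^1 + 1·11^2 + 8·11^3 + 10·11^4
  c_2 = 129670 = 2·11^0 + 7·11^1 + 4·11^2 + 9·11^3 + 8·11^4
  c_3 = 159786 = 0·11^0 + 6·11^1 + 0·11^2 + 10·11^3 + 10·11^4
  c_4 = 50777 = 1·11^0 + 7·11^1 + 1·11^2 + 5·11^3 + 3·11^4
  c_5 = 64702 = 0·11^0 + 8·11^1 + 6·11^2 + 4·11^3 + 4·11^4
  c_6 = 99919 = 6·11^0 + 8·11^1 + 0·11^2 + 9·11^3 + 6·11^4
  c_7 = 21532 = 5·11^0 + 10·11^1 + 1·11^2 + 5·11^3 + 1·11^4
  c_8 = 104895 = 10·11^0 + 9·11^1 + 8·11^2 + 1·11^3 + 7·11^4
λ_0 = (3, 2, 0, 1, 0, 6, 5, 10)
λ_1 = (7, 7, 6, 7, 8, 8, 10, 9)
λ_2 = (1, 4, 0, 1, 6, 0, 1, 8)
λ_3 = (8, 9, 10, 5, 4, 9, 5, 1)
λ_4 = (10, 8, 10, 3, 4, 6, 1, 7)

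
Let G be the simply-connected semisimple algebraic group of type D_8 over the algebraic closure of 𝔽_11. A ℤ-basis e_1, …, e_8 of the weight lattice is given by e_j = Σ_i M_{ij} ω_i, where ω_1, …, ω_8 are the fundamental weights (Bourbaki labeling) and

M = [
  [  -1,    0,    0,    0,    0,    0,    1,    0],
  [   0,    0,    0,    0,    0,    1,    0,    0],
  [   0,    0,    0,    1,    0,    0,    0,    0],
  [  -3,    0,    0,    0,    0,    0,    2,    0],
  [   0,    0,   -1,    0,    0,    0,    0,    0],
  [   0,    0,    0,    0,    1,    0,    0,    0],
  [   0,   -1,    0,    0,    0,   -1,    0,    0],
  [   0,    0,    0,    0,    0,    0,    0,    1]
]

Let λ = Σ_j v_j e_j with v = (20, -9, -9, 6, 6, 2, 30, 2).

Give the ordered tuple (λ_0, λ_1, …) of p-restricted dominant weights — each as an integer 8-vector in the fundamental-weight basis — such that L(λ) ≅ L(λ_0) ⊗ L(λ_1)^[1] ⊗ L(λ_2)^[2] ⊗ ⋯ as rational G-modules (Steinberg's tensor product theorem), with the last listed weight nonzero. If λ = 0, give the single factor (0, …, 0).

((10, 2, 6, 0, 9, 6, 7, 2),)

Change of basis e → ω: c = M·v where v = (20, -9, -9, 6, 6, 2, 30, 2):
  c_1 = (-1)·(20) + (0)·(-9) + (0)·(-9) + (0)·(6) + (0)·(6) + (0)·(2) + (1)·(30) + (0)·(2) = 10
  c_2 = (0)·(20) + (0)·(-9) + (0)·(-9) + (0)·(6) + (0)·(6) + (1)·(2) + (0)·(30) + (0)·(2) = 2
  c_3 = (0)·(20) + (0)·(-9) + (0)·(-9) + (1)·(6) + (0)·(6) + (0)·(2) + (0)·(30) + (0)·(2) = 6
  c_4 = (-3)·(20) + (0)·(-9) + (0)·(-9) + (0)·(6) + (0)·(6) + (0)·(2) + (2)·(30) + (0)·(2) = 0
  c_5 = (0)·(20) + (0)·(-9) + (-1)·(-9) + (0)·(6) + (0)·(6) + (0)·(2) + (0)·(30) + (0)·(2) = 9
  c_6 = (0)·(20) + (0)·(-9) + (0)·(-9) + (0)·(6) + (1)·(6) + (0)·(2) + (0)·(30) + (0)·(2) = 6
  c_7 = (0)·(20) + (-1)·(-9) + (0)·(-9) + (0)·(6) + (0)·(6) + (-1)·(2) + (0)·(30) + (0)·(2) = 7
  c_8 = (0)·(20) + (0)·(-9) + (0)·(-9) + (0)·(6) + (0)·(6) + (0)·(2) + (0)·(30) + (1)·(2) = 2
Writing each c_i in base p = 11:
  c_1 = 10 = 10·11^0
  c_2 = 2 = 2·11^0
  c_3 = 6 = 6·11^0
  c_4 = 0
  c_5 = 9 = 9·11^0
  c_6 = 6 = 6·11^0
  c_7 = 7 = 7·11^0
  c_8 = 2 = 2·11^0
λ_0 = (10, 2, 6, 0, 9, 6, 7, 2)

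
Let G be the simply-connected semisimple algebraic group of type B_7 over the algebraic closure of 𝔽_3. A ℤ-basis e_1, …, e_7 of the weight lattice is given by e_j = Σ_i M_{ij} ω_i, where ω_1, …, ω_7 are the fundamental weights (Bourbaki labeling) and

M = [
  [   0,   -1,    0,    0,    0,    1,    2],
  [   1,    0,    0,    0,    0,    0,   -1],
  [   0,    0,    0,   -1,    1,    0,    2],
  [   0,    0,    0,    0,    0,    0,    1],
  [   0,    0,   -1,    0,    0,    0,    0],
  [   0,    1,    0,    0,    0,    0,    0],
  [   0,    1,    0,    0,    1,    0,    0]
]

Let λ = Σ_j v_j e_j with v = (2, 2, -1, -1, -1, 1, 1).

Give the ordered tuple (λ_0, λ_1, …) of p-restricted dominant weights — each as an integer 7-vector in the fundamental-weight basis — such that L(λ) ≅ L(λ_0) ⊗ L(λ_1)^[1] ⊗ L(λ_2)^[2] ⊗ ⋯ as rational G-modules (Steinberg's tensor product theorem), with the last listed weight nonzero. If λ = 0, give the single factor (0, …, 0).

In the fundamental-weight basis, λ has coordinates c = M·v (v = (2, 2, -1, -1, -1, 1, 1)):
  c_1 = (0)·(2) + (-1)·(2) + (0)·(-1) + (0)·(-1) + (0)·(-1) + (1)·(1) + (2)·(1) = 1
  c_2 = (1)·(2) + (0)·(2) + (0)·(-1) + (0)·(-1) + (0)·(-1) + (0)·(1) + (-1)·(1) = 1
  c_3 = (0)·(2) + (0)·(2) + (0)·(-1) + (-1)·(-1) + (1)·(-1) + (0)·(1) + (2)·(1) = 2
  c_4 = (0)·(2) + (0)·(2) + (0)·(-1) + (0)·(-1) + (0)·(-1) + (0)·(1) + (1)·(1) = 1
  c_5 = (0)·(2) + (0)·(2) + (-1)·(-1) + (0)·(-1) + (0)·(-1) + (0)·(1) + (0)·(1) = 1
  c_6 = (0)·(2) + (1)·(2) + (0)·(-1) + (0)·(-1) + (0)·(-1) + (0)·(1) + (0)·(1) = 2
  c_7 = (0)·(2) + (1)·(2) + (0)·(-1) + (0)·(-1) + (1)·(-1) + (0)·(1) + (0)·(1) = 1
Expand coordinatewise in base 3:
  c_1 = 1 = 1·3^0
  c_2 = 1 = 1·3^0
  c_3 = 2 = 2·3^0
  c_4 = 1 = 1·3^0
  c_5 = 1 = 1·3^0
  c_6 = 2 = 2·3^0
  c_7 = 1 = 1·3^0
Factor λ_0 = (1, 1, 2, 1, 1, 2, 1)

((1, 1, 2, 1, 1, 2, 1),)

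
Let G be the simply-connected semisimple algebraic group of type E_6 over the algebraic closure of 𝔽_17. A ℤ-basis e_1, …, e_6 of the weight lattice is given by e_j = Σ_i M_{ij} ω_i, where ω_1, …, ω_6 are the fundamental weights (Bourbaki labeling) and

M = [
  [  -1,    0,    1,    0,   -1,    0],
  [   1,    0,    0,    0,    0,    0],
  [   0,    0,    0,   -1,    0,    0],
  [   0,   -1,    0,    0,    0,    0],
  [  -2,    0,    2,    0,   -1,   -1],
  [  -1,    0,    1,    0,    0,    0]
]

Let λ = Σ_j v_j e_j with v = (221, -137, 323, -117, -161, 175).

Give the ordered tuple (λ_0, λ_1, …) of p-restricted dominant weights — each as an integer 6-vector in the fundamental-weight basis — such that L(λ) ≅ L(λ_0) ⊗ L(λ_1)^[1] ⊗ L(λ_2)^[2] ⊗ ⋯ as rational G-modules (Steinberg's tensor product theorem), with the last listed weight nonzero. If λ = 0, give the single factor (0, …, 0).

((8, 0, 15, 1, 3, 0), (15, 13, 6, 8, 11, 6))

ω-coordinates c = M·v, v = (221, -137, 323, -117, -161, 175):
  c_1 = -1*221 + 0*-137 + 1*323 + 0*-117 + -1*-161 + 0*175 = 263
  c_2 = 1*221 + 0*-137 + 0*323 + 0*-117 + 0*-161 + 0*175 = 221
  c_3 = 0*221 + 0*-137 + 0*323 + -1*-117 + 0*-161 + 0*175 = 117
  c_4 = 0*221 + -1*-137 + 0*323 + 0*-117 + 0*-161 + 0*175 = 137
  c_5 = -2*221 + 0*-137 + 2*323 + 0*-117 + -1*-161 + -1*175 = 190
  c_6 = -1*221 + 0*-137 + 1*323 + 0*-117 + 0*-161 + 0*175 = 102
p = 17; digits c_i = Σ_j d_{ij}·17^j, 0 ≤ d_{ij} < 17:
  c_1 = 263 = 8·17^0 + 15·17^1
  c_2 = 221 = 0·17^0 + 13·17^1
  c_3 = 117 = 15·17^0 + 6·17^1
  c_4 = 137 = 1·17^0 + 8·17^1
  c_5 = 190 = 3·17^0 + 11·17^1
  c_6 = 102 = 0·17^0 + 6·17^1
Factor λ_0 = (8, 0, 15, 1, 3, 0)
Factor λ_1 = (15, 13, 6, 8, 11, 6)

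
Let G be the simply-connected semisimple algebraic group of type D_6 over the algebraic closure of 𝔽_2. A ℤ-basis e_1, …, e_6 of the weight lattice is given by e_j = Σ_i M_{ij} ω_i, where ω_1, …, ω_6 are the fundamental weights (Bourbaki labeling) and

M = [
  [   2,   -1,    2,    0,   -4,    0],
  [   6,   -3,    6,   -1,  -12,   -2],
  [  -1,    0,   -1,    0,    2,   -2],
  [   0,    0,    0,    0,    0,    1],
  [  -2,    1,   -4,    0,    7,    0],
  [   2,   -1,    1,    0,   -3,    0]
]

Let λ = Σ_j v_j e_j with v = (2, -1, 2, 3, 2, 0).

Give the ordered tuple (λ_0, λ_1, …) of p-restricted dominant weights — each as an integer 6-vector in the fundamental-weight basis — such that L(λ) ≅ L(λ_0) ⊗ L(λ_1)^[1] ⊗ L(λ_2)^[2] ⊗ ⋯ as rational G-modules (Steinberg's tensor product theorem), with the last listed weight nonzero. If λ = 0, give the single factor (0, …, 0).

In the fundamental-weight basis, λ has coordinates c = M·v (v = (2, -1, 2, 3, 2, 0)):
  c_1 = (2)·(2) + (-1)·(-1) + (2)·(2) + (0)·(3) + (-4)·(2) + (0)·(0) = 1
  c_2 = (6)·(2) + (-3)·(-1) + (6)·(2) + (-1)·(3) + (-12)·(2) + (-2)·(0) = 0
  c_3 = (-1)·(2) + (0)·(-1) + (-1)·(2) + (0)·(3) + (2)·(2) + (-2)·(0) = 0
  c_4 = (0)·(2) + (0)·(-1) + (0)·(2) + (0)·(3) + (0)·(2) + (1)·(0) = 0
  c_5 = (-2)·(2) + (1)·(-1) + (-4)·(2) + (0)·(3) + (7)·(2) + (0)·(0) = 1
  c_6 = (2)·(2) + (-1)·(-1) + (1)·(2) + (0)·(3) + (-3)·(2) + (0)·(0) = 1
Writing each c_i in base p = 2:
  c_1 = 1 = 1·2^0
  c_2 = 0
  c_3 = 0
  c_4 = 0
  c_5 = 1 = 1·2^0
  c_6 = 1 = 1·2^0
λ_0 = (1, 0, 0, 0, 1, 1)

((1, 0, 0, 0, 1, 1),)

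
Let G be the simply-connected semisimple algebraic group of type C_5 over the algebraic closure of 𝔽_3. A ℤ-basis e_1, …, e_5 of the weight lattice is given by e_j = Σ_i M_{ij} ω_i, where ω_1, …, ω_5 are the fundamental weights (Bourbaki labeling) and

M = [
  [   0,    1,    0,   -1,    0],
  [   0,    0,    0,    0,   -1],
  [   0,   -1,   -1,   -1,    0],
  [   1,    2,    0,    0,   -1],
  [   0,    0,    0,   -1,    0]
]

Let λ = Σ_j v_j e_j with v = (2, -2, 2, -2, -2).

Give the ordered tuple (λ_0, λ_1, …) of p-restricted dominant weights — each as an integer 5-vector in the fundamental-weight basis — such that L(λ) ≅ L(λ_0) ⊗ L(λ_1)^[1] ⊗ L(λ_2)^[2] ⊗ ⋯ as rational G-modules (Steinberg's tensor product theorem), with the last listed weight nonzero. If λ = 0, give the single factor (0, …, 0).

((0, 2, 2, 0, 2),)

Converting to the ω-basis (c_i = row i of M dotted with v = (2, -2, 2, -2, -2)):
  c_1 = 0*2 + 1*-2 + 0*2 + -1*-2 + 0*-2 = 0
  c_2 = 0*2 + 0*-2 + 0*2 + 0*-2 + -1*-2 = 2
  c_3 = 0*2 + -1*-2 + -1*2 + -1*-2 + 0*-2 = 2
  c_4 = 1*2 + 2*-2 + 0*2 + 0*-2 + -1*-2 = 0
  c_5 = 0*2 + 0*-2 + 0*2 + -1*-2 + 0*-2 = 2
Expand coordinatewise in base 3:
  c_1 = 0
  c_2 = 2 = 2·3^0
  c_3 = 2 = 2·3^0
  c_4 = 0
  c_5 = 2 = 2·3^0
Factor λ_0 = (0, 2, 2, 0, 2)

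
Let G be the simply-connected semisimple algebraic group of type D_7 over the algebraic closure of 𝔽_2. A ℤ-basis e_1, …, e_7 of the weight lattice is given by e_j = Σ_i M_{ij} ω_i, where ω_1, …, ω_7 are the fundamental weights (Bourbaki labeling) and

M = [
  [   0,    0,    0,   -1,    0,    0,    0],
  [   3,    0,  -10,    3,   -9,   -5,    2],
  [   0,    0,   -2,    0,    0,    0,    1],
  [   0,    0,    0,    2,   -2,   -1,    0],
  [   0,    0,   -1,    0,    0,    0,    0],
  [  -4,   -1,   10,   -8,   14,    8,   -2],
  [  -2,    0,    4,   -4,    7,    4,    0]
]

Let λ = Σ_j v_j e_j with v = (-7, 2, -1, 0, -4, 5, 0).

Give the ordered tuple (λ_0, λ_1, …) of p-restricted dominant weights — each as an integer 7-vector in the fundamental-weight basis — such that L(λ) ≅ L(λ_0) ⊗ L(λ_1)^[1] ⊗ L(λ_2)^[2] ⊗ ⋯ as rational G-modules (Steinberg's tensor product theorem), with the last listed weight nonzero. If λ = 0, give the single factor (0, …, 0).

In the fundamental-weight basis, λ has coordinates c = M·v (v = (-7, 2, -1, 0, -4, 5, 0)):
  c_1 = 0*-7 + 0*2 + 0*-1 + -1*0 + 0*-4 + 0*5 + 0*0 = 0
  c_2 = 3*-7 + 0*2 + -10*-1 + 3*0 + -9*-4 + -5*5 + 2*0 = 0
  c_3 = 0*-7 + 0*2 + -2*-1 + 0*0 + 0*-4 + 0*5 + 1*0 = 2
  c_4 = 0*-7 + 0*2 + 0*-1 + 2*0 + -2*-4 + -1*5 + 0*0 = 3
  c_5 = 0*-7 + 0*2 + -1*-1 + 0*0 + 0*-4 + 0*5 + 0*0 = 1
  c_6 = -4*-7 + -1*2 + 10*-1 + -8*0 + 14*-4 + 8*5 + -2*0 = 0
  c_7 = -2*-7 + 0*2 + 4*-1 + -4*0 + 7*-4 + 4*5 + 0*0 = 2
Base-2 expansion of each c_i:
  c_1 = 0
  c_2 = 0
  c_3 = 2 = 0·2^0 + 1·2^1
  c_4 = 3 = 1·2^0 + 1·2^1
  c_5 = 1 = 1·2^0
  c_6 = 0
  c_7 = 2 = 0·2^0 + 1·2^1
Factor λ_0 = (0, 0, 0, 1, 1, 0, 0)
Factor λ_1 = (0, 0, 1, 1, 0, 0, 1)

((0, 0, 0, 1, 1, 0, 0), (0, 0, 1, 1, 0, 0, 1))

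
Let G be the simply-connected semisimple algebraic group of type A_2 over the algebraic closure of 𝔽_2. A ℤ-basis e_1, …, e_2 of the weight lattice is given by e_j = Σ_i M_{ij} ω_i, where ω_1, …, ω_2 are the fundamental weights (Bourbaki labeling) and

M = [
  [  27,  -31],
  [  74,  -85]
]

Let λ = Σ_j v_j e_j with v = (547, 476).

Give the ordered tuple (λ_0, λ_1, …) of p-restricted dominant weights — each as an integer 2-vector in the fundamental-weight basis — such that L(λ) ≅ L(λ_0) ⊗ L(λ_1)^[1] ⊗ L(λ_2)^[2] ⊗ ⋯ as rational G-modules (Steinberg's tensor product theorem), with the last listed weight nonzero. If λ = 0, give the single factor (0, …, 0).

Change of basis e → ω: c = M·v where v = (547, 476):
  c_1 = 27*547 + -31*476 = 13
  c_2 = 74*547 + -85*476 = 18
Writing each c_i in base p = 2:
  c_1 = 13 = 1·2^0 + 0·2^1 + 1·2^2 + 1·2^3
  c_2 = 18 = 0·2^0 + 1·2^1 + 0·2^2 + 0·2^3 + 1·2^4
λ_0 = (1, 0)
λ_1 = (0, 1)
λ_2 = (1, 0)
λ_3 = (1, 0)
λ_4 = (0, 1)

((1, 0), (0, 1), (1, 0), (1, 0), (0, 1))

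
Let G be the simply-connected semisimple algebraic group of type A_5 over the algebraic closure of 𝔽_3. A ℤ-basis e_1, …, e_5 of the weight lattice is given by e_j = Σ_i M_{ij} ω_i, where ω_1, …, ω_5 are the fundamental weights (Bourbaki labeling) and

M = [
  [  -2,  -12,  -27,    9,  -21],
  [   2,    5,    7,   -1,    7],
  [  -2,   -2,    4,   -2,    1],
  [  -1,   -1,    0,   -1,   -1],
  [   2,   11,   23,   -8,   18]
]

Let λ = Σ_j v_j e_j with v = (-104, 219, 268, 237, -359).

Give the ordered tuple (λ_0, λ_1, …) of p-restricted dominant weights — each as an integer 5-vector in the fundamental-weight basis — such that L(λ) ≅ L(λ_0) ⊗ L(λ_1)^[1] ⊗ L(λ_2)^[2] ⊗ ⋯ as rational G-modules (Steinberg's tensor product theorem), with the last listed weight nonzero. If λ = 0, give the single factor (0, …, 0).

((1, 1, 0, 1, 1), (2, 1, 0, 2, 2), (1, 1, 1, 0, 0))

Change of basis e → ω: c = M·v where v = (-104, 219, 268, 237, -359):
  c_1 = (-2)·(-104) + (-12)·(219) + (-27)·(268) + (9)·(237) + (-21)·(-359) = 16
  c_2 = (2)·(-104) + (5)·(219) + (7)·(268) + (-1)·(237) + (7)·(-359) = 13
  c_3 = (-2)·(-104) + (-2)·(219) + (4)·(268) + (-2)·(237) + (1)·(-359) = 9
  c_4 = (-1)·(-104) + (-1)·(219) + (0)·(268) + (-1)·(237) + (-1)·(-359) = 7
  c_5 = (2)·(-104) + (11)·(219) + (23)·(268) + (-8)·(237) + (18)·(-359) = 7
p = 3; digits c_i = Σ_j d_{ij}·3^j, 0 ≤ d_{ij} < 3:
  c_1 = 16 = 1·3^0 + 2·3^1 + 1·3^2
  c_2 = 13 = 1·3^0 + 1·3^1 + 1·3^2
  c_3 = 9 = 0·3^0 + 0·3^1 + 1·3^2
  c_4 = 7 = 1·3^0 + 2·3^1
  c_5 = 7 = 1·3^0 + 2·3^1
Factor λ_0 = (1, 1, 0, 1, 1)
Factor λ_1 = (2, 1, 0, 2, 2)
Factor λ_2 = (1, 1, 1, 0, 0)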